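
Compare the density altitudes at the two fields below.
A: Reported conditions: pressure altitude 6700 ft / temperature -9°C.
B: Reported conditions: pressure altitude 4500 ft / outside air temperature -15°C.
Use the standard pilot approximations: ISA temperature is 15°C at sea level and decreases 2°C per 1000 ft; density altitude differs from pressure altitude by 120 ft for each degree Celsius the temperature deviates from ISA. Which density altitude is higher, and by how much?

A by 3448 ft

A: ISA temp = 1.6°C, deviation -10.6°C, DA = 6700 + 120 × (-10.6) = 5428 ft.
B: ISA temp = 6°C, deviation -21°C, DA = 4500 + 120 × (-21) = 1980 ft.
A is higher by 5428 − 1980 = 3448 ft.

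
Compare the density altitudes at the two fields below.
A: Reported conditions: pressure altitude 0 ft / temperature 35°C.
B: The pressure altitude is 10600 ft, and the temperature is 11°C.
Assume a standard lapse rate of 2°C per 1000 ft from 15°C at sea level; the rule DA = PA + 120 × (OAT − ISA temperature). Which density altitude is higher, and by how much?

A: ISA temp = 15°C, deviation +20°C, DA = 0 + 120 × 20 = 2400 ft.
B: ISA temp = -6.2°C, deviation +17.2°C, DA = 10600 + 120 × 17.2 = 12664 ft.
B is higher by 12664 − 2400 = 10264 ft.

B by 10264 ft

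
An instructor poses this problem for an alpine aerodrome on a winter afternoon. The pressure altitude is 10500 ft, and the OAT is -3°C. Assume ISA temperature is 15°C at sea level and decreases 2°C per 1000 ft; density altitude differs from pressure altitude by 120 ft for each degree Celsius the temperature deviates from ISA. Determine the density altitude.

10860 ft

ISA temperature at 10500 ft = 15 − 2 × (10500/1000) = -6°C.
ISA deviation = -3 − (-6) = +3°C.
Density altitude = 10500 + 120 × (3) = 10500 + (+360) = 10860 ft.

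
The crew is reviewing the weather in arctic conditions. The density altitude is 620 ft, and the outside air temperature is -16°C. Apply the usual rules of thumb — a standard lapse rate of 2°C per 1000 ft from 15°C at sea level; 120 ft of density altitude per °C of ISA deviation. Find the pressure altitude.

3500 ft

DA = PA + 120 × (OAT − (15 − 2·PA/1000)) = PA + 120·OAT − 1800 + 0.24·PA = 1.24·PA + 120·OAT − 1800.
So 1.24·PA = 620 − 120 × (-16) + 1800 = 4340.
PA = 4340 / 1.24 = 3500 ft.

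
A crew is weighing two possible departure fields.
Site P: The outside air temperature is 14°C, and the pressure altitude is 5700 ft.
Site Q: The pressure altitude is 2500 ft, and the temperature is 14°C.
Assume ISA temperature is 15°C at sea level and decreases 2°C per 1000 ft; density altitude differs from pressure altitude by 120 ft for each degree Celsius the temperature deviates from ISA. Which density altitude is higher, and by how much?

Site P: ISA temp = 3.6°C, deviation +10.4°C, DA = 5700 + 120 × 10.4 = 6948 ft.
Site Q: ISA temp = 10°C, deviation +4°C, DA = 2500 + 120 × 4 = 2980 ft.
Site P is higher by 6948 − 2980 = 3968 ft.

Site P by 3968 ft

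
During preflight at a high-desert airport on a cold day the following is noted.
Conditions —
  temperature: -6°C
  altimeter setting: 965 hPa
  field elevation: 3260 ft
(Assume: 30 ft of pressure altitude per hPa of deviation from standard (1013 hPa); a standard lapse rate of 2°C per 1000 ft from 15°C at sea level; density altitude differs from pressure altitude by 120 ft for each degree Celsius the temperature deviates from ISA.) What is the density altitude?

3308 ft

Pressure altitude = 3260 + (1013 − 965) × 30 = 3260 + (+1440) = 4700 ft.
ISA temperature at 4700 ft = 15 − 2 × (4700/1000) = 5.6°C.
ISA deviation = -6 − 5.6 = -11.6°C.
Density altitude = 4700 + 120 × (-11.6) = 3308 ft.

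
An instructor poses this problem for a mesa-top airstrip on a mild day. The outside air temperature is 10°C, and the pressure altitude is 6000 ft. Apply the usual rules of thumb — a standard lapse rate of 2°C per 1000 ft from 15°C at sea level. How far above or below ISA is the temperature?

ISA temperature at 6000 ft = 15 − 2 × (6000/1000) = 3°C.
Deviation = OAT − ISA = 10 − 3 = +7°C.

ISA+7°C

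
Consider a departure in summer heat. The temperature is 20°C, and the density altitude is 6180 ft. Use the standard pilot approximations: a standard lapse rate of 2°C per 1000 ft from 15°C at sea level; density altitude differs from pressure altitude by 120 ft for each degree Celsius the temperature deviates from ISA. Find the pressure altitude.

4500 ft

DA = PA + 120 × (OAT − (15 − 2·PA/1000)) = PA + 120·OAT − 1800 + 0.24·PA = 1.24·PA + 120·OAT − 1800.
So 1.24·PA = 6180 − 120 × 20 + 1800 = 5580.
PA = 5580 / 1.24 = 4500 ft.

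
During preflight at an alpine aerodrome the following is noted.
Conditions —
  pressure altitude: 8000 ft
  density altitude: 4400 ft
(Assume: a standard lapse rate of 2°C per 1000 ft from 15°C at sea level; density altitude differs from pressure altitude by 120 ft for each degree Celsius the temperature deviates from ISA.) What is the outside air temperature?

-31°C

Density altitude − pressure altitude = 4400 − 8000 = -3600 ft.
At 120 ft/°C that is an ISA deviation of -3600/120 = -30°C.
ISA temperature at 8000 ft = 15 − 2 × (8000/1000) = -1°C.
OAT = ISA + deviation = -1 + (-30) = -31°C.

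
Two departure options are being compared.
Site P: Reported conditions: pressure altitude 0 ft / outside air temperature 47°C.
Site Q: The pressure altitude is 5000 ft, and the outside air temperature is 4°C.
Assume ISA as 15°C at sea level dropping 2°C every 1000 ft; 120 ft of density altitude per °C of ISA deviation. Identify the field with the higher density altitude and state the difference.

Site Q by 1040 ft

Site P: ISA temp = 15°C, deviation +32°C, DA = 0 + 120 × 32 = 3840 ft.
Site Q: ISA temp = 5°C, deviation -1°C, DA = 5000 + 120 × (-1) = 4880 ft.
Site Q is higher by 4880 − 3840 = 1040 ft.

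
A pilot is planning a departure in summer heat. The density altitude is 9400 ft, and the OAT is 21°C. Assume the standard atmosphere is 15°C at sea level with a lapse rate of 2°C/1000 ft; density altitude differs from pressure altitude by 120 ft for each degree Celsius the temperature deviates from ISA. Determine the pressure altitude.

7000 ft

DA = PA + 120 × (OAT − (15 − 2·PA/1000)) = PA + 120·OAT − 1800 + 0.24·PA = 1.24·PA + 120·OAT − 1800.
So 1.24·PA = 9400 − 120 × 21 + 1800 = 8680.
PA = 8680 / 1.24 = 7000 ft.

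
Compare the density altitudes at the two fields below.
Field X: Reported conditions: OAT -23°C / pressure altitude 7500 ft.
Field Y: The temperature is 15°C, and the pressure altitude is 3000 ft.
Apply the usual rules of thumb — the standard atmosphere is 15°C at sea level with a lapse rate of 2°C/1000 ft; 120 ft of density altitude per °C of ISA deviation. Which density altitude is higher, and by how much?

Field X by 1020 ft

Field X: ISA temp = 0°C, deviation -23°C, DA = 7500 + 120 × (-23) = 4740 ft.
Field Y: ISA temp = 9°C, deviation +6°C, DA = 3000 + 120 × 6 = 3720 ft.
Field X is higher by 4740 − 3720 = 1020 ft.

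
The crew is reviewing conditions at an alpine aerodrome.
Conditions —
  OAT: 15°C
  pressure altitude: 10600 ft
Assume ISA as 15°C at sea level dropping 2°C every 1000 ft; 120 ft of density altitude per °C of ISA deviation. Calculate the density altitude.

13144 ft

ISA temperature at 10600 ft = 15 − 2 × (10600/1000) = -6.2°C.
ISA deviation = 15 − (-6.2) = +21.2°C.
Density altitude = 10600 + 120 × (21.2) = 10600 + (+2544) = 13144 ft.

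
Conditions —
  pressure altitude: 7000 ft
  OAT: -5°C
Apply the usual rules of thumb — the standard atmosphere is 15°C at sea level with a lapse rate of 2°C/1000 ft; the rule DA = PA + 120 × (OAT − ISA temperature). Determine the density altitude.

ISA temperature at 7000 ft = 15 − 2 × (7000/1000) = 1°C.
ISA deviation = -5 − 1 = -6°C.
Density altitude = 7000 + 120 × (-6) = 7000 + (-720) = 6280 ft.

6280 ft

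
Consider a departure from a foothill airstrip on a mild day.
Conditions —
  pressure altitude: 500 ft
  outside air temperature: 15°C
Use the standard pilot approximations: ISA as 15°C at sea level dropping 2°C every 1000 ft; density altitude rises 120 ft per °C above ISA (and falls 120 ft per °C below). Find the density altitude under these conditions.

ISA temperature at 500 ft = 15 − 2 × (500/1000) = 14°C.
ISA deviation = 15 − 14 = +1°C.
Density altitude = 500 + 120 × (1) = 500 + (+120) = 620 ft.

620 ft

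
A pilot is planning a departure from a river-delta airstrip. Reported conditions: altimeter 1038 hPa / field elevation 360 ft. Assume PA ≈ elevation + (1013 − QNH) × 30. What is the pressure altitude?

Pressure correction = (1013 − 1038) × 30 = -750 ft.
Pressure altitude = 360 + (-750) = -390 ft.

-390 ft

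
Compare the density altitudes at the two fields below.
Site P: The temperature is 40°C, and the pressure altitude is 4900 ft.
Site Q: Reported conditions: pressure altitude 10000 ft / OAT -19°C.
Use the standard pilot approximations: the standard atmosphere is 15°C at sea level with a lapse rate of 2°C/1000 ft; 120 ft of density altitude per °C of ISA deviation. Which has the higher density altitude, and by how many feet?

Site P by 756 ft

Site P: ISA temp = 5.2°C, deviation +34.8°C, DA = 4900 + 120 × 34.8 = 9076 ft.
Site Q: ISA temp = -5°C, deviation -14°C, DA = 10000 + 120 × (-14) = 8320 ft.
Site P is higher by 9076 − 8320 = 756 ft.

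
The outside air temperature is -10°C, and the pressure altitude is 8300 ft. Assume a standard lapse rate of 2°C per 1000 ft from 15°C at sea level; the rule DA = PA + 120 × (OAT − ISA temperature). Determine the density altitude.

ISA temperature at 8300 ft = 15 − 2 × (8300/1000) = -1.6°C.
ISA deviation = -10 − (-1.6) = -8.4°C.
Density altitude = 8300 + 120 × (-8.4) = 8300 + (-1008) = 7292 ft.

7292 ft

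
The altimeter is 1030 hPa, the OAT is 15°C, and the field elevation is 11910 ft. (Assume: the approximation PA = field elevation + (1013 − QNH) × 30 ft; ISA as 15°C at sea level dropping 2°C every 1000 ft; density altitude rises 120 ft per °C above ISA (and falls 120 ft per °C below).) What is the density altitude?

14136 ft

Pressure altitude = 11910 + (1013 − 1030) × 30 = 11910 + (-510) = 11400 ft.
ISA temperature at 11400 ft = 15 − 2 × (11400/1000) = -7.8°C.
ISA deviation = 15 − (-7.8) = +22.8°C.
Density altitude = 11400 + 120 × (22.8) = 14136 ft.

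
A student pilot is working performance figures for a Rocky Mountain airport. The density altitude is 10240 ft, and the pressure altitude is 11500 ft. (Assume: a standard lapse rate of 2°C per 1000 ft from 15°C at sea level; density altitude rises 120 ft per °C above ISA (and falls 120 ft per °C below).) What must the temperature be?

Density altitude − pressure altitude = 10240 − 11500 = -1260 ft.
At 120 ft/°C that is an ISA deviation of -1260/120 = -10.5°C.
ISA temperature at 11500 ft = 15 − 2 × (11500/1000) = -8°C.
OAT = ISA + deviation = -8 + (-10.5) = -18.5°C.

-18.5°C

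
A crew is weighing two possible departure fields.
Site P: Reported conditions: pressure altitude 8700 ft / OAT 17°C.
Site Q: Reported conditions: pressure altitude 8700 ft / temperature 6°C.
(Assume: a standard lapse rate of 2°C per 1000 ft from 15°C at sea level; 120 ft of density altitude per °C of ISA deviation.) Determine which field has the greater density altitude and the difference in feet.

Site P: ISA temp = -2.4°C, deviation +19.4°C, DA = 8700 + 120 × 19.4 = 11028 ft.
Site Q: ISA temp = -2.4°C, deviation +8.4°C, DA = 8700 + 120 × 8.4 = 9708 ft.
Site P is higher by 11028 − 9708 = 1320 ft.

Site P by 1320 ft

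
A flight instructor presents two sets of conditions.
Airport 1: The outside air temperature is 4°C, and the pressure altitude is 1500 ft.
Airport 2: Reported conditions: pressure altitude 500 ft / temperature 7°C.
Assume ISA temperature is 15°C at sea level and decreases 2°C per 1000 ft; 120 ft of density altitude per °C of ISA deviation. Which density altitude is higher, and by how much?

Airport 1 by 880 ft

Airport 1: ISA temp = 12°C, deviation -8°C, DA = 1500 + 120 × (-8) = 540 ft.
Airport 2: ISA temp = 14°C, deviation -7°C, DA = 500 + 120 × (-7) = -340 ft.
Airport 1 is higher by 540 − (-340) = 880 ft.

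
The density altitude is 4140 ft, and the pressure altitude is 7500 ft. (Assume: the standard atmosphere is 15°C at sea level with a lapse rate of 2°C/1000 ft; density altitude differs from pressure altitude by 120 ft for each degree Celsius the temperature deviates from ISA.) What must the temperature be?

Density altitude − pressure altitude = 4140 − 7500 = -3360 ft.
At 120 ft/°C that is an ISA deviation of -3360/120 = -28°C.
ISA temperature at 7500 ft = 15 − 2 × (7500/1000) = 0°C.
OAT = ISA + deviation = 0 + (-28) = -28°C.

-28°C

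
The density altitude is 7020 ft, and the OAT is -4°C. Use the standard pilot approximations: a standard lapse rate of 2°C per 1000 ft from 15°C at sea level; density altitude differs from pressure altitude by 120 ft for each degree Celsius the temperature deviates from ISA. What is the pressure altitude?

7500 ft

DA = PA + 120 × (OAT − (15 − 2·PA/1000)) = PA + 120·OAT − 1800 + 0.24·PA = 1.24·PA + 120·OAT − 1800.
So 1.24·PA = 7020 − 120 × (-4) + 1800 = 9300.
PA = 9300 / 1.24 = 7500 ft.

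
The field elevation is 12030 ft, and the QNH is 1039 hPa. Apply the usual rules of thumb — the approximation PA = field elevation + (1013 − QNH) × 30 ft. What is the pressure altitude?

Pressure correction = (1013 − 1039) × 30 = -780 ft.
Pressure altitude = 12030 + (-780) = 11250 ft.

11250 ft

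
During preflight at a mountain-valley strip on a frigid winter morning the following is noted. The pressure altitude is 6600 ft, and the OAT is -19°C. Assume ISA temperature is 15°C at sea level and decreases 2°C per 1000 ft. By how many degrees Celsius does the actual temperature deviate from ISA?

ISA-20.8°C

ISA temperature at 6600 ft = 15 − 2 × (6600/1000) = 1.8°C.
Deviation = OAT − ISA = -19 − 1.8 = -20.8°C.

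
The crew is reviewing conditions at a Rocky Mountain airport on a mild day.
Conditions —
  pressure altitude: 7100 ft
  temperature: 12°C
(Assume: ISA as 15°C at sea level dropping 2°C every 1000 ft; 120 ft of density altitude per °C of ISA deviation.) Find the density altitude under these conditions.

ISA temperature at 7100 ft = 15 − 2 × (7100/1000) = 0.8°C.
ISA deviation = 12 − 0.8 = +11.2°C.
Density altitude = 7100 + 120 × (11.2) = 7100 + (+1344) = 8444 ft.

8444 ft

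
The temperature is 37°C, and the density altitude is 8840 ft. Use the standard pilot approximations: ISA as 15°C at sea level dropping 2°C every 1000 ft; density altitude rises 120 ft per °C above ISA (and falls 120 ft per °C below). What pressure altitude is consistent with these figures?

5000 ft

DA = PA + 120 × (OAT − (15 − 2·PA/1000)) = PA + 120·OAT − 1800 + 0.24·PA = 1.24·PA + 120·OAT − 1800.
So 1.24·PA = 8840 − 120 × 37 + 1800 = 6200.
PA = 6200 / 1.24 = 5000 ft.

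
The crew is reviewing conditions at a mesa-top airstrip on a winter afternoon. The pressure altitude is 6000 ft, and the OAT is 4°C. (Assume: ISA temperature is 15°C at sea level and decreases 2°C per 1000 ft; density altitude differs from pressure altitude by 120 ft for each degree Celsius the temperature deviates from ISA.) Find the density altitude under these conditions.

6120 ft

ISA temperature at 6000 ft = 15 − 2 × (6000/1000) = 3°C.
ISA deviation = 4 − 3 = +1°C.
Density altitude = 6000 + 120 × (1) = 6000 + (+120) = 6120 ft.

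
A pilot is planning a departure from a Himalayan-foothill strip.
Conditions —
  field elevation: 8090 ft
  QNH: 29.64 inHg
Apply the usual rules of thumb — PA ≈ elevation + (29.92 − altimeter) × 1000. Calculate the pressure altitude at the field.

8370 ft

Pressure correction = (29.92 − 29.64) × 1000 = +280 ft.
Pressure altitude = 8090 + (+280) = 8370 ft.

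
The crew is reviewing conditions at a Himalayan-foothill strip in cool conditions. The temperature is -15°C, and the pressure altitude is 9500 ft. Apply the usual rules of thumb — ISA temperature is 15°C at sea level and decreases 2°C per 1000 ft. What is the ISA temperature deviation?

ISA temperature at 9500 ft = 15 − 2 × (9500/1000) = -4°C.
Deviation = OAT − ISA = -15 − (-4) = -11°C.

ISA-11°C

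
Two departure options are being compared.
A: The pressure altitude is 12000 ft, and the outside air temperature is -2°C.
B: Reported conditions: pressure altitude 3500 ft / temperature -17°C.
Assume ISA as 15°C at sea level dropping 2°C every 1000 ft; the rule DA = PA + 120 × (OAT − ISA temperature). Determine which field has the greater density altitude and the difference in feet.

A: ISA temp = -9°C, deviation +7°C, DA = 12000 + 120 × 7 = 12840 ft.
B: ISA temp = 8°C, deviation -25°C, DA = 3500 + 120 × (-25) = 500 ft.
A is higher by 12840 − 500 = 12340 ft.

A by 12340 ft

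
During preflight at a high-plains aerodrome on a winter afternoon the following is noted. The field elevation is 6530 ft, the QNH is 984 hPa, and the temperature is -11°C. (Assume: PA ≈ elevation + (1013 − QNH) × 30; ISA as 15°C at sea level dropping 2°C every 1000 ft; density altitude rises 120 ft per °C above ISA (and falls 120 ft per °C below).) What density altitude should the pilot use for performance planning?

6056 ft

Pressure altitude = 6530 + (1013 − 984) × 30 = 6530 + (+870) = 7400 ft.
ISA temperature at 7400 ft = 15 − 2 × (7400/1000) = 0.2°C.
ISA deviation = -11 − 0.2 = -11.2°C.
Density altitude = 7400 + 120 × (-11.2) = 6056 ft.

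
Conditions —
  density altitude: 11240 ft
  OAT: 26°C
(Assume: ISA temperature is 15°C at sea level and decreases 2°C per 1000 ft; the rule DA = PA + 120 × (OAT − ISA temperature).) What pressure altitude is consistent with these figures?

DA = PA + 120 × (OAT − (15 − 2·PA/1000)) = PA + 120·OAT − 1800 + 0.24·PA = 1.24·PA + 120·OAT − 1800.
So 1.24·PA = 11240 − 120 × 26 + 1800 = 9920.
PA = 9920 / 1.24 = 8000 ft.

8000 ft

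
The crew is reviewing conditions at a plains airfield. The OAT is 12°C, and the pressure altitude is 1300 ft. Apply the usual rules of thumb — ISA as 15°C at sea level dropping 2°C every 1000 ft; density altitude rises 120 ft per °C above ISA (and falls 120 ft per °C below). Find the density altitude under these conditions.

ISA temperature at 1300 ft = 15 − 2 × (1300/1000) = 12.4°C.
ISA deviation = 12 − 12.4 = -0.4°C.
Density altitude = 1300 + 120 × (-0.4) = 1300 + (-48) = 1252 ft.

1252 ft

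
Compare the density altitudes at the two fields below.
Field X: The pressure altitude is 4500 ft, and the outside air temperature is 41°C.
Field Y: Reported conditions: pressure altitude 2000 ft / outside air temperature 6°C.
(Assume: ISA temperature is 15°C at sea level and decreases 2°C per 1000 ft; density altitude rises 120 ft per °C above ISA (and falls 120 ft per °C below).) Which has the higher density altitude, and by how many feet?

Field X: ISA temp = 6°C, deviation +35°C, DA = 4500 + 120 × 35 = 8700 ft.
Field Y: ISA temp = 11°C, deviation -5°C, DA = 2000 + 120 × (-5) = 1400 ft.
Field X is higher by 8700 − 1400 = 7300 ft.

Field X by 7300 ft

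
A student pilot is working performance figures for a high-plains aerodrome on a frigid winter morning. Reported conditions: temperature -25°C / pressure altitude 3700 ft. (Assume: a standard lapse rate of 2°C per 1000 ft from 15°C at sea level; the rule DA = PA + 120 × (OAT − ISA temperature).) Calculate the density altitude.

ISA temperature at 3700 ft = 15 − 2 × (3700/1000) = 7.6°C.
ISA deviation = -25 − 7.6 = -32.6°C.
Density altitude = 3700 + 120 × (-32.6) = 3700 + (-3912) = -212 ft.

-212 ft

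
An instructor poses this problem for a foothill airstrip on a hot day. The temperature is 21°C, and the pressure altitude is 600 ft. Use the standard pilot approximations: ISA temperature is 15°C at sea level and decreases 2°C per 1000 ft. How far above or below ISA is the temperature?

ISA temperature at 600 ft = 15 − 2 × (600/1000) = 13.8°C.
Deviation = OAT − ISA = 21 − 13.8 = +7.2°C.

ISA+7.2°C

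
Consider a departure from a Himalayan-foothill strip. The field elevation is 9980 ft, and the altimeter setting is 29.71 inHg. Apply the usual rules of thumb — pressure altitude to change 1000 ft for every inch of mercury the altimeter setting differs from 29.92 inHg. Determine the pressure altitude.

Pressure correction = (29.92 − 29.71) × 1000 = +210 ft.
Pressure altitude = 9980 + (+210) = 10190 ft.

10190 ft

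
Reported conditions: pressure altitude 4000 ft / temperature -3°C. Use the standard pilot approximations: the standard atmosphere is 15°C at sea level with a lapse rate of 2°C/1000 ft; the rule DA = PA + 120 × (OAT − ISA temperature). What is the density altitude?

ISA temperature at 4000 ft = 15 − 2 × (4000/1000) = 7°C.
ISA deviation = -3 − 7 = -10°C.
Density altitude = 4000 + 120 × (-10) = 4000 + (-1200) = 2800 ft.

2800 ft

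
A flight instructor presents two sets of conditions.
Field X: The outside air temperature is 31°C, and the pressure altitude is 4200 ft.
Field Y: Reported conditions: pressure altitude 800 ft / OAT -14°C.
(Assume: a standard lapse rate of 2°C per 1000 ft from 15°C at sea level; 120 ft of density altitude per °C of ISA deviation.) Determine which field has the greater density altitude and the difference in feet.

Field X: ISA temp = 6.6°C, deviation +24.4°C, DA = 4200 + 120 × 24.4 = 7128 ft.
Field Y: ISA temp = 13.4°C, deviation -27.4°C, DA = 800 + 120 × (-27.4) = -2488 ft.
Field X is higher by 7128 − (-2488) = 9616 ft.

Field X by 9616 ft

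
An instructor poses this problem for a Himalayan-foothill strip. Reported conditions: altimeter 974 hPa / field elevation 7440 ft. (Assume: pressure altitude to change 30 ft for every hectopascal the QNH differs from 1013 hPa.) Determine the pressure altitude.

Pressure correction = (1013 − 974) × 30 = +1170 ft.
Pressure altitude = 7440 + (+1170) = 8610 ft.

8610 ft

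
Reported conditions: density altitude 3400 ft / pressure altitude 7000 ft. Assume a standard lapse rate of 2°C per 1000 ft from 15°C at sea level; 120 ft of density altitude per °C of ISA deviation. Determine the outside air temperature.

-29°C

Density altitude − pressure altitude = 3400 − 7000 = -3600 ft.
At 120 ft/°C that is an ISA deviation of -3600/120 = -30°C.
ISA temperature at 7000 ft = 15 − 2 × (7000/1000) = 1°C.
OAT = ISA + deviation = 1 + (-30) = -29°C.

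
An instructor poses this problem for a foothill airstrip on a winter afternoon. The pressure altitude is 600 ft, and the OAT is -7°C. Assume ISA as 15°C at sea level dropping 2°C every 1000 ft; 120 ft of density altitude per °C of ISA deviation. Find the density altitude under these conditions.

ISA temperature at 600 ft = 15 − 2 × (600/1000) = 13.8°C.
ISA deviation = -7 − 13.8 = -20.8°C.
Density altitude = 600 + 120 × (-20.8) = 600 + (-2496) = -1896 ft.

-1896 ft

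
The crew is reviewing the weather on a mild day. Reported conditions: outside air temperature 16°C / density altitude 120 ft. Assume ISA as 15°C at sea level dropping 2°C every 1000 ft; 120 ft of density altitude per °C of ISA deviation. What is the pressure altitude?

0 ft

DA = PA + 120 × (OAT − (15 − 2·PA/1000)) = PA + 120·OAT − 1800 + 0.24·PA = 1.24·PA + 120·OAT − 1800.
So 1.24·PA = 120 − 120 × 16 + 1800 = 0.
PA = 0 / 1.24 = 0 ft.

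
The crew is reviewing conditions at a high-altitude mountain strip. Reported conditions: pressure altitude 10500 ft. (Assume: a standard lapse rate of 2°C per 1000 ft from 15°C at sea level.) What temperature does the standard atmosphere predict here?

ISA temperature = 15 − 2 × (10500/1000) = 15 − 21 = -6°C.

-6°C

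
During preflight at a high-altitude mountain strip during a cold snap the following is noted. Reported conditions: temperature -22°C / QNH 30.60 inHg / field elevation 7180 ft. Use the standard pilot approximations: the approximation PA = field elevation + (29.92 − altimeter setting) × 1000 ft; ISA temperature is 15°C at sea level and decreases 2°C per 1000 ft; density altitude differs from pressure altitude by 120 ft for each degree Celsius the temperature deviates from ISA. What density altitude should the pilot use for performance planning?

3620 ft

Pressure altitude = 7180 + (29.92 − 30.60) × 1000 = 7180 + (-680) = 6500 ft.
ISA temperature at 6500 ft = 15 − 2 × (6500/1000) = 2°C.
ISA deviation = -22 − 2 = -24°C.
Density altitude = 6500 + 120 × (-24) = 3620 ft.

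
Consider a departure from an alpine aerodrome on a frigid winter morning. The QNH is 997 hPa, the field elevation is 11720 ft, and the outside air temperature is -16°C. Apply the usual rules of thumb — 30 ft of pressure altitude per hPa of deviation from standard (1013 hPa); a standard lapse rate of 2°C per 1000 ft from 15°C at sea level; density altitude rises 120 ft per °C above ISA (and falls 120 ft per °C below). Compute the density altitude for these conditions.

11408 ft

Pressure altitude = 11720 + (1013 − 997) × 30 = 11720 + (+480) = 12200 ft.
ISA temperature at 12200 ft = 15 − 2 × (12200/1000) = -9.4°C.
ISA deviation = -16 − (-9.4) = -6.6°C.
Density altitude = 12200 + 120 × (-6.6) = 11408 ft.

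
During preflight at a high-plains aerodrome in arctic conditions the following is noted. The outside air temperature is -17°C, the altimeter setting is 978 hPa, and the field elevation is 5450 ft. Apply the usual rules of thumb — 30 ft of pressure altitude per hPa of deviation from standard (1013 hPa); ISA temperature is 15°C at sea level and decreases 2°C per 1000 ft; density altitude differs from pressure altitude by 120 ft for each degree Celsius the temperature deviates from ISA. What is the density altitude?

4220 ft

Pressure altitude = 5450 + (1013 − 978) × 30 = 5450 + (+1050) = 6500 ft.
ISA temperature at 6500 ft = 15 − 2 × (6500/1000) = 2°C.
ISA deviation = -17 − 2 = -19°C.
Density altitude = 6500 + 120 × (-19) = 4220 ft.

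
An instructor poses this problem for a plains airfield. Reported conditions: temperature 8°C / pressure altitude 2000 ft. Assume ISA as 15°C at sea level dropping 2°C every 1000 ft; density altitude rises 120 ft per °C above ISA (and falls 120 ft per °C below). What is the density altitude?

ISA temperature at 2000 ft = 15 − 2 × (2000/1000) = 11°C.
ISA deviation = 8 − 11 = -3°C.
Density altitude = 2000 + 120 × (-3) = 2000 + (-360) = 1640 ft.

1640 ft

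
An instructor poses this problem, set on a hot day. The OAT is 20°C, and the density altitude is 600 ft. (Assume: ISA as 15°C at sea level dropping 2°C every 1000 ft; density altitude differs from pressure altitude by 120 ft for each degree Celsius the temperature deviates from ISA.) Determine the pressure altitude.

DA = PA + 120 × (OAT − (15 − 2·PA/1000)) = PA + 120·OAT − 1800 + 0.24·PA = 1.24·PA + 120·OAT − 1800.
So 1.24·PA = 600 − 120 × 20 + 1800 = 0.
PA = 0 / 1.24 = 0 ft.

0 ft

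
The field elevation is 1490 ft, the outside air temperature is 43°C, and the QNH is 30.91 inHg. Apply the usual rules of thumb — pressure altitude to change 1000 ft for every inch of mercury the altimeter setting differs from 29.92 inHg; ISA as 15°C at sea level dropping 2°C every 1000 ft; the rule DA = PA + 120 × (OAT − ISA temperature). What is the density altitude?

Pressure altitude = 1490 + (29.92 − 30.91) × 1000 = 1490 + (-990) = 500 ft.
ISA temperature at 500 ft = 15 − 2 × (500/1000) = 14°C.
ISA deviation = 43 − 14 = +29°C.
Density altitude = 500 + 120 × (29) = 3980 ft.

3980 ft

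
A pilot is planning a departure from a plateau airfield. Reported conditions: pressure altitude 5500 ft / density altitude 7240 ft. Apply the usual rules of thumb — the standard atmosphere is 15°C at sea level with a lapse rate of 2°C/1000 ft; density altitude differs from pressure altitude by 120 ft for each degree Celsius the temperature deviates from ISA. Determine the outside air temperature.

18.5°C

Density altitude − pressure altitude = 7240 − 5500 = +1740 ft.
At 120 ft/°C that is an ISA deviation of 1740/120 = +14.5°C.
ISA temperature at 5500 ft = 15 − 2 × (5500/1000) = 4°C.
OAT = ISA + deviation = 4 + (+14.5) = 18.5°C.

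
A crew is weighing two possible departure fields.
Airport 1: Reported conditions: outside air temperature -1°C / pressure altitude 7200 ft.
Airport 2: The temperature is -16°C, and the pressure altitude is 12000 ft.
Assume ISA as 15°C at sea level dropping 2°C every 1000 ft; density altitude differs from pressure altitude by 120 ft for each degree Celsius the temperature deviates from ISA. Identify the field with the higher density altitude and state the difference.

Airport 1: ISA temp = 0.6°C, deviation -1.6°C, DA = 7200 + 120 × (-1.6) = 7008 ft.
Airport 2: ISA temp = -9°C, deviation -7°C, DA = 12000 + 120 × (-7) = 11160 ft.
Airport 2 is higher by 11160 − 7008 = 4152 ft.

Airport 2 by 4152 ft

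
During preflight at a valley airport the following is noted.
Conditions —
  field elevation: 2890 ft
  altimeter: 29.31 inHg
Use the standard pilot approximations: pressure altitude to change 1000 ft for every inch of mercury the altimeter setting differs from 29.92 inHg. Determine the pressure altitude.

Pressure correction = (29.92 − 29.31) × 1000 = +610 ft.
Pressure altitude = 2890 + (+610) = 3500 ft.

3500 ft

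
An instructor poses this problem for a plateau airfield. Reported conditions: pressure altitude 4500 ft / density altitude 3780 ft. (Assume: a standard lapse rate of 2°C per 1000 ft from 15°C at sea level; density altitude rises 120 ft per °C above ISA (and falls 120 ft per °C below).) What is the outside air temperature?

0°C

Density altitude − pressure altitude = 3780 − 4500 = -720 ft.
At 120 ft/°C that is an ISA deviation of -720/120 = -6°C.
ISA temperature at 4500 ft = 15 − 2 × (4500/1000) = 6°C.
OAT = ISA + deviation = 6 + (-6) = 0°C.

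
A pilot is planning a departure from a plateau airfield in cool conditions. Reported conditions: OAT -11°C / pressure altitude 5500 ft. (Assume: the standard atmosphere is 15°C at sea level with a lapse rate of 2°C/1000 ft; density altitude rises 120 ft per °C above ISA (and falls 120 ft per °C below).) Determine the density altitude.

ISA temperature at 5500 ft = 15 − 2 × (5500/1000) = 4°C.
ISA deviation = -11 − 4 = -15°C.
Density altitude = 5500 + 120 × (-15) = 5500 + (-1800) = 3700 ft.

3700 ft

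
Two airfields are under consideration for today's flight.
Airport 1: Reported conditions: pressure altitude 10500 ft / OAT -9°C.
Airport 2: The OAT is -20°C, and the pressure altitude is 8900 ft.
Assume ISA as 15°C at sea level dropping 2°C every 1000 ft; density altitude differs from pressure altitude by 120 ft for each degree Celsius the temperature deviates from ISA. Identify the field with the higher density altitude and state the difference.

Airport 1: ISA temp = -6°C, deviation -3°C, DA = 10500 + 120 × (-3) = 10140 ft.
Airport 2: ISA temp = -2.8°C, deviation -17.2°C, DA = 8900 + 120 × (-17.2) = 6836 ft.
Airport 1 is higher by 10140 − 6836 = 3304 ft.

Airport 1 by 3304 ft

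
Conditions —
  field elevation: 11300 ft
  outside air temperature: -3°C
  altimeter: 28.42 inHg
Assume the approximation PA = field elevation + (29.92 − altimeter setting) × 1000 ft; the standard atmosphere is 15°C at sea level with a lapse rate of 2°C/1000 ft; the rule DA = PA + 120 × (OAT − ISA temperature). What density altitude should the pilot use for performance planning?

Pressure altitude = 11300 + (29.92 − 28.42) × 1000 = 11300 + (+1500) = 12800 ft.
ISA temperature at 12800 ft = 15 − 2 × (12800/1000) = -10.6°C.
ISA deviation = -3 − (-10.6) = +7.6°C.
Density altitude = 12800 + 120 × (7.6) = 13712 ft.

13712 ft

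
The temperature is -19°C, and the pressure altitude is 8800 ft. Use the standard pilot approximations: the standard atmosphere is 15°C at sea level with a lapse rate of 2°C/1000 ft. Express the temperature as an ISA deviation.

ISA-16.4°C

ISA temperature at 8800 ft = 15 − 2 × (8800/1000) = -2.6°C.
Deviation = OAT − ISA = -19 − (-2.6) = -16.4°C.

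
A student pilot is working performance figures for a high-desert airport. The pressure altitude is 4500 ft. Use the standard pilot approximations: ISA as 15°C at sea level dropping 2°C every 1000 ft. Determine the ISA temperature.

ISA temperature = 15 − 2 × (4500/1000) = 15 − 9 = 6°C.

6°C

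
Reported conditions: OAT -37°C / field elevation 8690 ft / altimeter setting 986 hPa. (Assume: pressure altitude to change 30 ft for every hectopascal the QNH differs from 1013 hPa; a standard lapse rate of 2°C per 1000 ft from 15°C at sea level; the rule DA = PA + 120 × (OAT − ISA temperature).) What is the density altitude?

Pressure altitude = 8690 + (1013 − 986) × 30 = 8690 + (+810) = 9500 ft.
ISA temperature at 9500 ft = 15 − 2 × (9500/1000) = -4°C.
ISA deviation = -37 − (-4) = -33°C.
Density altitude = 9500 + 120 × (-33) = 5540 ft.

5540 ft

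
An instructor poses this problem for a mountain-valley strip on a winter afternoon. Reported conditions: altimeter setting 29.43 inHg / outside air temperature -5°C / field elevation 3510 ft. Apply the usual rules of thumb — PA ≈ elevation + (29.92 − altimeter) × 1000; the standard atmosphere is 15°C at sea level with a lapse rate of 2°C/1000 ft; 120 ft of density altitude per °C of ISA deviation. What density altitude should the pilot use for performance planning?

2560 ft

Pressure altitude = 3510 + (29.92 − 29.43) × 1000 = 3510 + (+490) = 4000 ft.
ISA temperature at 4000 ft = 15 − 2 × (4000/1000) = 7°C.
ISA deviation = -5 − 7 = -12°C.
Density altitude = 4000 + 120 × (-12) = 2560 ft.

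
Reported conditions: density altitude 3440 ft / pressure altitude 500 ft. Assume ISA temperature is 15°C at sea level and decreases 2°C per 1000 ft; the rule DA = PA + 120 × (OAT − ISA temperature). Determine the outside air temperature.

Density altitude − pressure altitude = 3440 − 500 = +2940 ft.
At 120 ft/°C that is an ISA deviation of 2940/120 = +24.5°C.
ISA temperature at 500 ft = 15 − 2 × (500/1000) = 14°C.
OAT = ISA + deviation = 14 + (+24.5) = 38.5°C.

38.5°C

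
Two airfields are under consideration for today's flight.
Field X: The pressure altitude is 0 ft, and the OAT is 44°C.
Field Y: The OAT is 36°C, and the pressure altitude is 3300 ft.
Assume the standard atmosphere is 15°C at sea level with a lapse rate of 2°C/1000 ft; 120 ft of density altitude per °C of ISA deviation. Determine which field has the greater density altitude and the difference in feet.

Field X: ISA temp = 15°C, deviation +29°C, DA = 0 + 120 × 29 = 3480 ft.
Field Y: ISA temp = 8.4°C, deviation +27.6°C, DA = 3300 + 120 × 27.6 = 6612 ft.
Field Y is higher by 6612 − 3480 = 3132 ft.

Field Y by 3132 ft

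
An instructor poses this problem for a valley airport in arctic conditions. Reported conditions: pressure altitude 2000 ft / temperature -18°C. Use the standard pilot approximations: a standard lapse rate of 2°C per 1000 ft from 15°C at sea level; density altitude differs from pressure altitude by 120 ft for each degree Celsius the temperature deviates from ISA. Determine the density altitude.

ISA temperature at 2000 ft = 15 − 2 × (2000/1000) = 11°C.
ISA deviation = -18 − 11 = -29°C.
Density altitude = 2000 + 120 × (-29) = 2000 + (-3480) = -1480 ft.

-1480 ft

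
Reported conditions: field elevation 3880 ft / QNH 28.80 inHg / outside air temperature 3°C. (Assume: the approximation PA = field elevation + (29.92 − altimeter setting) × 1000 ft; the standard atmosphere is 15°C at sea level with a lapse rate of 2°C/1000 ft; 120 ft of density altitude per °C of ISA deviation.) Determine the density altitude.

4760 ft

Pressure altitude = 3880 + (29.92 − 28.80) × 1000 = 3880 + (+1120) = 5000 ft.
ISA temperature at 5000 ft = 15 − 2 × (5000/1000) = 5°C.
ISA deviation = 3 − 5 = -2°C.
Density altitude = 5000 + 120 × (-2) = 4760 ft.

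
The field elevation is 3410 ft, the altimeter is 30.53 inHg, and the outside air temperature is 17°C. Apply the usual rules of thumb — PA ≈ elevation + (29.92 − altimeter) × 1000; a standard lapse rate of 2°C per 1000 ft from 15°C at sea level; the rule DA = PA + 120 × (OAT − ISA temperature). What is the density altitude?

Pressure altitude = 3410 + (29.92 − 30.53) × 1000 = 3410 + (-610) = 2800 ft.
ISA temperature at 2800 ft = 15 − 2 × (2800/1000) = 9.4°C.
ISA deviation = 17 − 9.4 = +7.6°C.
Density altitude = 2800 + 120 × (7.6) = 3712 ft.

3712 ft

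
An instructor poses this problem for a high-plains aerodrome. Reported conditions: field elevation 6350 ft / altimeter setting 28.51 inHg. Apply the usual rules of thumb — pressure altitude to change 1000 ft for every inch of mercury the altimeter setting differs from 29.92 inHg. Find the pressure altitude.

Pressure correction = (29.92 − 28.51) × 1000 = +1410 ft.
Pressure altitude = 6350 + (+1410) = 7760 ft.

7760 ft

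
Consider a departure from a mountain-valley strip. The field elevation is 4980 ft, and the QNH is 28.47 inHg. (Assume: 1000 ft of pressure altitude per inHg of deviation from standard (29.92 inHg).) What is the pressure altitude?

Pressure correction = (29.92 − 28.47) × 1000 = +1450 ft.
Pressure altitude = 4980 + (+1450) = 6430 ft.

6430 ft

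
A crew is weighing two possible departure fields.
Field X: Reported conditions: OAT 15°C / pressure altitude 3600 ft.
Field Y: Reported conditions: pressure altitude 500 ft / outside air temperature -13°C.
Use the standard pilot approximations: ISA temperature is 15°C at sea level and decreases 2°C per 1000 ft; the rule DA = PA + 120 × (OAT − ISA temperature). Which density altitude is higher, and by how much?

Field X: ISA temp = 7.8°C, deviation +7.2°C, DA = 3600 + 120 × 7.2 = 4464 ft.
Field Y: ISA temp = 14°C, deviation -27°C, DA = 500 + 120 × (-27) = -2740 ft.
Field X is higher by 4464 − (-2740) = 7204 ft.

Field X by 7204 ft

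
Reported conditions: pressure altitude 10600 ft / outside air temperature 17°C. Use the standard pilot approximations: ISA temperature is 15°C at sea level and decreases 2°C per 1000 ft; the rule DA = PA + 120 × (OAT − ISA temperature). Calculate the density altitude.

ISA temperature at 10600 ft = 15 − 2 × (10600/1000) = -6.2°C.
ISA deviation = 17 − (-6.2) = +23.2°C.
Density altitude = 10600 + 120 × (23.2) = 10600 + (+2784) = 13384 ft.

13384 ft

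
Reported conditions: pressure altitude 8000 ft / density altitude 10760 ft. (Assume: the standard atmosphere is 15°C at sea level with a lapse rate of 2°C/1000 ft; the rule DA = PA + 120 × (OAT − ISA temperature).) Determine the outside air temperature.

Density altitude − pressure altitude = 10760 − 8000 = +2760 ft.
At 120 ft/°C that is an ISA deviation of 2760/120 = +23°C.
ISA temperature at 8000 ft = 15 − 2 × (8000/1000) = -1°C.
OAT = ISA + deviation = -1 + (+23) = 22°C.

22°C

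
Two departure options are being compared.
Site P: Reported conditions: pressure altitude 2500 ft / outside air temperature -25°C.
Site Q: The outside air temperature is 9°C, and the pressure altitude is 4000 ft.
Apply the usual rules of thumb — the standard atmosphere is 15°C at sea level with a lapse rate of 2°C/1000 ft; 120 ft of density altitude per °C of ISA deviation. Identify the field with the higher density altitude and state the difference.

Site Q by 5940 ft

Site P: ISA temp = 10°C, deviation -35°C, DA = 2500 + 120 × (-35) = -1700 ft.
Site Q: ISA temp = 7°C, deviation +2°C, DA = 4000 + 120 × 2 = 4240 ft.
Site Q is higher by 4240 − (-1700) = 5940 ft.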